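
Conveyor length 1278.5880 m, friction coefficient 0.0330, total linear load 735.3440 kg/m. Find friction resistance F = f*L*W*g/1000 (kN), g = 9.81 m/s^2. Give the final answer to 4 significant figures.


F = 0.0330 * 1278.5880 * 735.3440 * 9.81 / 1000
F = 304.4 kN


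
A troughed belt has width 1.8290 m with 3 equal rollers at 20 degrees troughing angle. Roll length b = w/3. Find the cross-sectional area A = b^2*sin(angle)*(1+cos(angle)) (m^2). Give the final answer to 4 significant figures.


b = 1.8290/3 = 0.609667 m
A = 0.609667^2 * sin(20 deg) * (1 + cos(20 deg))
A = 0.2466 m^2


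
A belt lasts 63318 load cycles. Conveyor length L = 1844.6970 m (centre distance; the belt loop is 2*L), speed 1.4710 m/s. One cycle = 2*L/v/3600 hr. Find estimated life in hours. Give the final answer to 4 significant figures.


cycle_time = 2 * 1844.6970 / 1.4710 / 3600 = 0.69669 hr
life = 63318 * 0.69669 = 44110 hours


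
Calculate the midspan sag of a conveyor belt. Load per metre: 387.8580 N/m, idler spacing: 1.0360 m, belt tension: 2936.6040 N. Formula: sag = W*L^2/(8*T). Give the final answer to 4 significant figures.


sag = 387.8580 * 1.0360^2 / (8 * 2936.6040)
sag = 0.01772 m


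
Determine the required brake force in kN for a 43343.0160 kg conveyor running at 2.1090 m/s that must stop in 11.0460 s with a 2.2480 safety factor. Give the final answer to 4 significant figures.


F = 43343.0160 * 2.1090 / 11.0460 * 2.2480 / 1000
F = 18.60 kN


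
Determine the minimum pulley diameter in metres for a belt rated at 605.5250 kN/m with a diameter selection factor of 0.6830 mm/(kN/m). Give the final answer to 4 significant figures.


D = 605.5250 * 0.6830 / 1000
D = 0.4136 m


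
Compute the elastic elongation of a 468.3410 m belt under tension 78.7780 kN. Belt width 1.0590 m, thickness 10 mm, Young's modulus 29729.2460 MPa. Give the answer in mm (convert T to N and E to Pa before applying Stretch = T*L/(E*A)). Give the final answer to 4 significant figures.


A = 1.0590 * 0.01 = 0.01059 m^2
Stretch = 78.7780*1000 * 468.3410 / (29729.2460e6 * 0.01059) * 1000
Stretch = 117.2 mm


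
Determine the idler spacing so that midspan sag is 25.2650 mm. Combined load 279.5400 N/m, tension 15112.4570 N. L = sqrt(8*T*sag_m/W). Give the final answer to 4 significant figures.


sag = 25.2650/1000 = 0.025265 m
L = sqrt(8 * 15112.4570 * 0.025265 / 279.5400)
L = 3.306 m


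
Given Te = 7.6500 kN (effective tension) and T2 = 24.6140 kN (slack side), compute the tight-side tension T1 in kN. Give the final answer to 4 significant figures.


T1 = Te + T2 = 7.6500 + 24.6140
T1 = 32.26 kN


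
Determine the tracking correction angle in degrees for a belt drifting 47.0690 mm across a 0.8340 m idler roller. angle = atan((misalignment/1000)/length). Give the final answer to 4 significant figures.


misalign_m = 47.0690 / 1000 = 0.047069 m
angle = atan(0.047069 / 0.8340)
angle = 3.230 deg


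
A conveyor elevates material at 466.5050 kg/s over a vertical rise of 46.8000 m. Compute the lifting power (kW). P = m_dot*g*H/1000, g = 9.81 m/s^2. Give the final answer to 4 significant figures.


P = 466.5050 * 9.81 * 46.8000 / 1000
P = 214.2 kW


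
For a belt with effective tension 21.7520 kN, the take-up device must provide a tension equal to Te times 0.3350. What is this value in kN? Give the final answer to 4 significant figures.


T_tu = 21.7520 * 0.3350
T_tu = 7.287 kN


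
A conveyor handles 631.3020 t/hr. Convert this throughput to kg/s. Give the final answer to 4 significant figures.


m_dot = 631.3020 * 1000 / 3600
m_dot = 175.4 kg/s


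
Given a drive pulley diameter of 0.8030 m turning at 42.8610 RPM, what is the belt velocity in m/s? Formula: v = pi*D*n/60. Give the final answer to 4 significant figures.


v = pi * 0.8030 * 42.8610 / 60
v = 1.802 m/s


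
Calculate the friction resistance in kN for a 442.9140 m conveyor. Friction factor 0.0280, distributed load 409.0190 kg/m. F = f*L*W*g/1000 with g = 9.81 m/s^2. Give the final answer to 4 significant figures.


F = 0.0280 * 442.9140 * 409.0190 * 9.81 / 1000
F = 49.76 kN


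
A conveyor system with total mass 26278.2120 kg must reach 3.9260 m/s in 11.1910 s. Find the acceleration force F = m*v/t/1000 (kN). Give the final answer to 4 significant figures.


F = 26278.2120 * 3.9260 / 11.1910 / 1000
F = 9.219 kN


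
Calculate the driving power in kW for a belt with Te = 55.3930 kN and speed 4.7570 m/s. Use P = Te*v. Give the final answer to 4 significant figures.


P = Te * v = 55.3930 * 4.7570
P = 263.5 kW


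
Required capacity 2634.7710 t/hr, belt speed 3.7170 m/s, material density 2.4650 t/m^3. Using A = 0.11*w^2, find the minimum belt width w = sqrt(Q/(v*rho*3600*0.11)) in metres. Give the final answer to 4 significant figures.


A_req = 2634.7710 / (3.7170 * 2.4650 * 3600) = 0.0798787 m^2
w = sqrt(0.0798787 / 0.11)
w = 0.8522 m


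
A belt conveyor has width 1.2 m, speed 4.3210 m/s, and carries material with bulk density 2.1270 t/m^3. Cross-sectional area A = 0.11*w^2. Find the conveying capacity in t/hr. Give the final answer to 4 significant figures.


A = 0.11 * 1.2^2 = 0.1584 m^2
C = 0.1584 * 4.3210 * 2.1270 * 3600
C = 5241 t/hr


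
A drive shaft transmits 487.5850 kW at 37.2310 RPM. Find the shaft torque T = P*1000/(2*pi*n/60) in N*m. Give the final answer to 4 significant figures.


omega = 2*pi*37.2310/60 = 3.89882 rad/s
T = 487.5850*1000 / 3.89882
T = 125100 N*m


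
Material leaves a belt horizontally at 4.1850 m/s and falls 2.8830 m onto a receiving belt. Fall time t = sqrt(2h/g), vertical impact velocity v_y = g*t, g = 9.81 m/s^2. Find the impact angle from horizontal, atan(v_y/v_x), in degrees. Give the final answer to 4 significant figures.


t = sqrt(2*2.8830/9.81) = 0.76666 s
v_y = 9.81 * 0.76666 = 7.52093 m/s
angle = atan(7.52093 / 4.1850) = 60.91 deg


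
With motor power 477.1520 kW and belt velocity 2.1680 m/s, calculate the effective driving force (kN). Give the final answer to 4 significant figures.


Te = P / v = 477.1520 / 2.1680
Te = 220.1 kN


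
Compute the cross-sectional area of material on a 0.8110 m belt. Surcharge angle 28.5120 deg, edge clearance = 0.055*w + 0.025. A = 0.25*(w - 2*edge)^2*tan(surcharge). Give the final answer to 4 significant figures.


edge = 0.055*0.8110 + 0.025 = 0.069605 m
ew = 0.8110 - 2*0.069605 = 0.67179 m
A = 0.25 * 0.67179^2 * tan(28.5120 deg)
A = 0.06129 m^2


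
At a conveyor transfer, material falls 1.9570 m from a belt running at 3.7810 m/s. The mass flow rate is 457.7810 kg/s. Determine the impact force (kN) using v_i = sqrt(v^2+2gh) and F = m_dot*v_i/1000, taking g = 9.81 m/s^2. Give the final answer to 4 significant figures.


v_i = sqrt(3.7810^2 + 2*9.81*1.9570) = 7.25895 m/s
F = 457.7810 * 7.25895 / 1000
F = 3.323 kN


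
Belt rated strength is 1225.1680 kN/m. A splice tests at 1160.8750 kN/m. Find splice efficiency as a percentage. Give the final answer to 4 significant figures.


Eff = 1160.8750 / 1225.1680 * 100
Eff = 94.75 %


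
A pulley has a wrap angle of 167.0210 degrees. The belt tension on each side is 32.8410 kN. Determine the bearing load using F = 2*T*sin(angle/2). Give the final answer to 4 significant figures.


F = 2 * 32.8410 * sin(167.0210/2 deg)
F = 65.26 kN


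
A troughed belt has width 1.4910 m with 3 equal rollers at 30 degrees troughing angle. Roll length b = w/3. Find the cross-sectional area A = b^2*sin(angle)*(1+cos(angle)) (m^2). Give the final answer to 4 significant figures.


b = 1.4910/3 = 0.497 m
A = 0.497^2 * sin(30 deg) * (1 + cos(30 deg))
A = 0.2305 m^2


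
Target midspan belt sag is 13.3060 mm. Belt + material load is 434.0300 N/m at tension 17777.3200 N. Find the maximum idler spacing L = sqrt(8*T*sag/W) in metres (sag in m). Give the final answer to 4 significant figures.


sag = 13.3060/1000 = 0.013306 m
L = sqrt(8 * 17777.3200 * 0.013306 / 434.0300)
L = 2.088 m


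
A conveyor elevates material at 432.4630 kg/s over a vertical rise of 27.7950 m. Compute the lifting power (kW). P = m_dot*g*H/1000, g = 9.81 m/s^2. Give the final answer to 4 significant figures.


P = 432.4630 * 9.81 * 27.7950 / 1000
P = 117.9 kW


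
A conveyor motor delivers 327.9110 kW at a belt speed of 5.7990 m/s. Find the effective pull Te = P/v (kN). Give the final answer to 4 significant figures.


Te = P / v = 327.9110 / 5.7990
Te = 56.55 kN


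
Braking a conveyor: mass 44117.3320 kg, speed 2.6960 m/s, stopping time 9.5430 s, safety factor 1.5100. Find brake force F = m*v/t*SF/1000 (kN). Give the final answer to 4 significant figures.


F = 44117.3320 * 2.6960 / 9.5430 * 1.5100 / 1000
F = 18.82 kN


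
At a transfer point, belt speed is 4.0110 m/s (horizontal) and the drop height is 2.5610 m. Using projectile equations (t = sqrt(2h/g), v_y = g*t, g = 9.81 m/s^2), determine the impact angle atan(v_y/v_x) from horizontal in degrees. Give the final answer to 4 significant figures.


t = sqrt(2*2.5610/9.81) = 0.722579 s
v_y = 9.81 * 0.722579 = 7.0885 m/s
angle = atan(7.0885 / 4.0110) = 60.50 deg


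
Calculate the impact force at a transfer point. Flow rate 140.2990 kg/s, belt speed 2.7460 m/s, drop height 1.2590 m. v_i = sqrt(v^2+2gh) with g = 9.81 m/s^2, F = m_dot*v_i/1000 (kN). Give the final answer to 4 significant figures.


v_i = sqrt(2.7460^2 + 2*9.81*1.2590) = 5.67821 m/s
F = 140.2990 * 5.67821 / 1000
F = 0.7966 kN


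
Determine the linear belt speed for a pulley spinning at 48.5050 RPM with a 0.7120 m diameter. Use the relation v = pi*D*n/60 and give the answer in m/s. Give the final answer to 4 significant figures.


v = pi * 0.7120 * 48.5050 / 60
v = 1.808 m/s


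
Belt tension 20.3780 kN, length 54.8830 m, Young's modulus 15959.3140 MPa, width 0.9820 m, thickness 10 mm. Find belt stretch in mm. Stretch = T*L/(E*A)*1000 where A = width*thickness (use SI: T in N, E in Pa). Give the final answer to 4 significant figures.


A = 0.9820 * 0.01 = 0.00982 m^2
Stretch = 20.3780*1000 * 54.8830 / (15959.3140e6 * 0.00982) * 1000
Stretch = 7.136 mm


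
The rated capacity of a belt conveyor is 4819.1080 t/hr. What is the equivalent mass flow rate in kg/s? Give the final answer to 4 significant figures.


m_dot = 4819.1080 * 1000 / 3600
m_dot = 1339 kg/s


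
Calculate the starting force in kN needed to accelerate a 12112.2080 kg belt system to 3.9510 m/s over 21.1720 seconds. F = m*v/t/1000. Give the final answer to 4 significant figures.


F = 12112.2080 * 3.9510 / 21.1720 / 1000
F = 2.260 kN


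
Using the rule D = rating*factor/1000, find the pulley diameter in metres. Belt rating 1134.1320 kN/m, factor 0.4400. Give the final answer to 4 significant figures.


D = 1134.1320 * 0.4400 / 1000
D = 0.4990 m


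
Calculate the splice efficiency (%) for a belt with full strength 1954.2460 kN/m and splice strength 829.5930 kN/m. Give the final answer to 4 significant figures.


Eff = 829.5930 / 1954.2460 * 100
Eff = 42.45 %


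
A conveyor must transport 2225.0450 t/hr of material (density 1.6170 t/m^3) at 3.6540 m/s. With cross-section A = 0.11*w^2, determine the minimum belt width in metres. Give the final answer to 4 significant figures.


A_req = 2225.0450 / (3.6540 * 1.6170 * 3600) = 0.104606 m^2
w = sqrt(0.104606 / 0.11)
w = 0.9752 m


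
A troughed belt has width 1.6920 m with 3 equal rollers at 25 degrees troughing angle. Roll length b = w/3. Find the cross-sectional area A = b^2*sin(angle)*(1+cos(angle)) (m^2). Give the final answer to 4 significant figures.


b = 1.6920/3 = 0.564 m
A = 0.564^2 * sin(25 deg) * (1 + cos(25 deg))
A = 0.2563 m^2


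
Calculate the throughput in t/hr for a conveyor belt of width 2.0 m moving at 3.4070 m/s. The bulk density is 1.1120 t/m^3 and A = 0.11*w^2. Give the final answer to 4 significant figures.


A = 0.11 * 2.0^2 = 0.44 m^2
C = 0.44 * 3.4070 * 1.1120 * 3600
C = 6001 t/hr


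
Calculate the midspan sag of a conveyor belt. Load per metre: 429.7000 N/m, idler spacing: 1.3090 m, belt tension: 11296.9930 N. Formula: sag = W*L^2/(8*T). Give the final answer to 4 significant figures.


sag = 429.7000 * 1.3090^2 / (8 * 11296.9930)
sag = 0.008147 m


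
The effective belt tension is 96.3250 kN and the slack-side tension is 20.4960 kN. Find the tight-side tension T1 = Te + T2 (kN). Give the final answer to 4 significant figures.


T1 = Te + T2 = 96.3250 + 20.4960
T1 = 116.8 kN


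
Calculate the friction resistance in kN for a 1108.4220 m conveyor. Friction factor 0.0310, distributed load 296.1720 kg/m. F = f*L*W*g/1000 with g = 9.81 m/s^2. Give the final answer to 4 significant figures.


F = 0.0310 * 1108.4220 * 296.1720 * 9.81 / 1000
F = 99.83 kN


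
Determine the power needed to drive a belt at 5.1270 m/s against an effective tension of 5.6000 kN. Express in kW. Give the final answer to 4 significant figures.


P = Te * v = 5.6000 * 5.1270
P = 28.71 kW


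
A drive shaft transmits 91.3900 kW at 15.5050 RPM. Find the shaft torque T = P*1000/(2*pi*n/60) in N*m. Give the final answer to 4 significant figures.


omega = 2*pi*15.5050/60 = 1.62368 rad/s
T = 91.3900*1000 / 1.62368
T = 56290 N*m


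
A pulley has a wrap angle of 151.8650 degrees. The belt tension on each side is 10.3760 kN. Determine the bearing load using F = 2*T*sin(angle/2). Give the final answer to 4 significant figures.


F = 2 * 10.3760 * sin(151.8650/2 deg)
F = 20.13 kN


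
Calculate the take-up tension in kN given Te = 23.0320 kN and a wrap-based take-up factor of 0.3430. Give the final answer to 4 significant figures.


T_tu = 23.0320 * 0.3430
T_tu = 7.900 kN


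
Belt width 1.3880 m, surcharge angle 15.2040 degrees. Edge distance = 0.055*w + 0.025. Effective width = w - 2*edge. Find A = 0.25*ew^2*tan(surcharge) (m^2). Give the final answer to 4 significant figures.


edge = 0.055*1.3880 + 0.025 = 0.10134 m
ew = 1.3880 - 2*0.10134 = 1.18532 m
A = 0.25 * 1.18532^2 * tan(15.2040 deg)
A = 0.09546 m^2


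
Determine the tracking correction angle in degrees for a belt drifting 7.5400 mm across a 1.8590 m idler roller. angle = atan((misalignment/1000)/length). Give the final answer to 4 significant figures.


misalign_m = 7.5400 / 1000 = 0.007540 m
angle = atan(0.007540 / 1.8590)
angle = 0.2324 deg


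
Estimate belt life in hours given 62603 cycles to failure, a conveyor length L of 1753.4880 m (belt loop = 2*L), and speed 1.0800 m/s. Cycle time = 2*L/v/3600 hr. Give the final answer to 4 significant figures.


cycle_time = 2 * 1753.4880 / 1.0800 / 3600 = 0.902 hr
life = 62603 * 0.902 = 56470 hours


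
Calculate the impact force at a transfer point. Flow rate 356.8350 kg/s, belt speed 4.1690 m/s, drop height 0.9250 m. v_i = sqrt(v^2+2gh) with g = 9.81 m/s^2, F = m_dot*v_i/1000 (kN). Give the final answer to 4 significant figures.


v_i = sqrt(4.1690^2 + 2*9.81*0.9250) = 5.96063 m/s
F = 356.8350 * 5.96063 / 1000
F = 2.127 kN


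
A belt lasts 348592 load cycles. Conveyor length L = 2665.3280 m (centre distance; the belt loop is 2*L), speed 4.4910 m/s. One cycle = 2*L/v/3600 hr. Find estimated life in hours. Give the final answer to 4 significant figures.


cycle_time = 2 * 2665.3280 / 4.4910 / 3600 = 0.329712 hr
life = 348592 * 0.329712 = 114900 hours


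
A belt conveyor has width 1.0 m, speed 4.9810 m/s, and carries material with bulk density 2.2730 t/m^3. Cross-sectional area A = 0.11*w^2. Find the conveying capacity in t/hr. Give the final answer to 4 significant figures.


A = 0.11 * 1.0^2 = 0.11 m^2
C = 0.11 * 4.9810 * 2.2730 * 3600
C = 4483 t/hr


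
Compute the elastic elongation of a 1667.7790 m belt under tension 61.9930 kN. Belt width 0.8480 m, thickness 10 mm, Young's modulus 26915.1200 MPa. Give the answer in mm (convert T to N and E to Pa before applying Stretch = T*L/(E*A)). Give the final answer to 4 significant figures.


A = 0.8480 * 0.01 = 0.00848 m^2
Stretch = 61.9930*1000 * 1667.7790 / (26915.1200e6 * 0.00848) * 1000
Stretch = 453.0 mm


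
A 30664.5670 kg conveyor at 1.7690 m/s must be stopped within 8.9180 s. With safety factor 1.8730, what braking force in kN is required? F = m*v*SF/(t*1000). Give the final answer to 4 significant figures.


F = 30664.5670 * 1.7690 / 8.9180 * 1.8730 / 1000
F = 11.39 kN


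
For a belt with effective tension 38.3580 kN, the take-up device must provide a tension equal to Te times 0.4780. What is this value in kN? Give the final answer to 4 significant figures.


T_tu = 38.3580 * 0.4780
T_tu = 18.34 kN


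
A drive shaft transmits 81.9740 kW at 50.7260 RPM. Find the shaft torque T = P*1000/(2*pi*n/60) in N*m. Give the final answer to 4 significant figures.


omega = 2*pi*50.7260/60 = 5.31201 rad/s
T = 81.9740*1000 / 5.31201
T = 15430 N*m


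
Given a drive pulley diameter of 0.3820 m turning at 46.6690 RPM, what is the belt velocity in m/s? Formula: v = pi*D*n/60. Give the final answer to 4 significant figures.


v = pi * 0.3820 * 46.6690 / 60
v = 0.9334 m/s


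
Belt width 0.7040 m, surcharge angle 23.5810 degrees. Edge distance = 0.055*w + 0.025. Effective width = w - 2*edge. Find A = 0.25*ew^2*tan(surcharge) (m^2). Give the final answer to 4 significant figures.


edge = 0.055*0.7040 + 0.025 = 0.06372 m
ew = 0.7040 - 2*0.06372 = 0.57656 m
A = 0.25 * 0.57656^2 * tan(23.5810 deg)
A = 0.03628 m^2


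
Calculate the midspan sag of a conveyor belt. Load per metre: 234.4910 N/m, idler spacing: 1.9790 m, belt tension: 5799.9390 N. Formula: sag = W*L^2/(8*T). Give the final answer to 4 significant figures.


sag = 234.4910 * 1.9790^2 / (8 * 5799.9390)
sag = 0.01979 m


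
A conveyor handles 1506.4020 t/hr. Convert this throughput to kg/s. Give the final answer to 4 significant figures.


m_dot = 1506.4020 * 1000 / 3600
m_dot = 418.4 kg/s


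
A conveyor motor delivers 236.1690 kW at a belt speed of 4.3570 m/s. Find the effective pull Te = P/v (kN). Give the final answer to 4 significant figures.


Te = P / v = 236.1690 / 4.3570
Te = 54.20 kN


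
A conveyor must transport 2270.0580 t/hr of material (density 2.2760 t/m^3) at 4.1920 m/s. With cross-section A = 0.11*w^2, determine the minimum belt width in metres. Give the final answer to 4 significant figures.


A_req = 2270.0580 / (4.1920 * 2.2760 * 3600) = 0.0660908 m^2
w = sqrt(0.0660908 / 0.11)
w = 0.7751 m


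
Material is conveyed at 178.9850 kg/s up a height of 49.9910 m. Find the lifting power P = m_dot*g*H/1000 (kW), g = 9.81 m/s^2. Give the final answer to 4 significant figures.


P = 178.9850 * 9.81 * 49.9910 / 1000
P = 87.78 kW


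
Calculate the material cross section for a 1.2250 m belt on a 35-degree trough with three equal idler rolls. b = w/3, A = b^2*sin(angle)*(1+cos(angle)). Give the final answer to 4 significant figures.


b = 1.2250/3 = 0.408333 m
A = 0.408333^2 * sin(35 deg) * (1 + cos(35 deg))
A = 0.1740 m^2


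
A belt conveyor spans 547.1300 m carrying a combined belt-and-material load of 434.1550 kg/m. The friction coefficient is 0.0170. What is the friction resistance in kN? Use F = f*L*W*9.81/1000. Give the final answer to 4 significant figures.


F = 0.0170 * 547.1300 * 434.1550 * 9.81 / 1000
F = 39.61 kN


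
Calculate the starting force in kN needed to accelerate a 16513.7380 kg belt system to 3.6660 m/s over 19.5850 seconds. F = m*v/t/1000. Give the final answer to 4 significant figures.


F = 16513.7380 * 3.6660 / 19.5850 / 1000
F = 3.091 kN


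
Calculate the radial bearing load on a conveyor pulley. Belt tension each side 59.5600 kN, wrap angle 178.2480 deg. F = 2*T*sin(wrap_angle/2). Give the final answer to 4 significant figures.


F = 2 * 59.5600 * sin(178.2480/2 deg)
F = 119.1 kN


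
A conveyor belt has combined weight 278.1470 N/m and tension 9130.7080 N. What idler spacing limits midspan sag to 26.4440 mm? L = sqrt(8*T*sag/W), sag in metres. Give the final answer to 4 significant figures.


sag = 26.4440/1000 = 0.026444 m
L = sqrt(8 * 9130.7080 * 0.026444 / 278.1470)
L = 2.635 m


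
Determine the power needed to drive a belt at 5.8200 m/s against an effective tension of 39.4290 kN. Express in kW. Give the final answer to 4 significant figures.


P = Te * v = 39.4290 * 5.8200
P = 229.5 kW


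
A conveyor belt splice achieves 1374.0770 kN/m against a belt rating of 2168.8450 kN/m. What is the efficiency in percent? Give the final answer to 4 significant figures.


Eff = 1374.0770 / 2168.8450 * 100
Eff = 63.36 %


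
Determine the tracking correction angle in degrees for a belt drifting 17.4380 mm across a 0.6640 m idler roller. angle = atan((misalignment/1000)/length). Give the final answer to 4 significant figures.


misalign_m = 17.4380 / 1000 = 0.017438 m
angle = atan(0.017438 / 0.6640)
angle = 1.504 deg


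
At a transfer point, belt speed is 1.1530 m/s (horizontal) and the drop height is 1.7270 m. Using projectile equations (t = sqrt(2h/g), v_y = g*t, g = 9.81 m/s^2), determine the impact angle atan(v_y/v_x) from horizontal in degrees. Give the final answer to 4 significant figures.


t = sqrt(2*1.7270/9.81) = 0.593371 s
v_y = 9.81 * 0.593371 = 5.82097 m/s
angle = atan(5.82097 / 1.1530) = 78.80 deg


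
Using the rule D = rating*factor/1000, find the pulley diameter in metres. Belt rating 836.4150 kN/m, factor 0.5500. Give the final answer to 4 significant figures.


D = 836.4150 * 0.5500 / 1000
D = 0.4600 m


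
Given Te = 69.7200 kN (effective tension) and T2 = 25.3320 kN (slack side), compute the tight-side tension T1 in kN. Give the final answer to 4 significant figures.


T1 = Te + T2 = 69.7200 + 25.3320
T1 = 95.05 kN


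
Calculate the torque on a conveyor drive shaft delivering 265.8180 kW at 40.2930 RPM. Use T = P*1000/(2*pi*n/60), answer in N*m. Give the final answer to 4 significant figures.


omega = 2*pi*40.2930/60 = 4.21947 rad/s
T = 265.8180*1000 / 4.21947
T = 63000 N*m


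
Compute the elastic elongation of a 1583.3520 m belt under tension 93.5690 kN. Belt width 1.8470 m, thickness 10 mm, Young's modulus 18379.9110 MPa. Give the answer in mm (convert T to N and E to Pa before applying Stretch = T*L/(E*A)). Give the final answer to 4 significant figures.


A = 1.8470 * 0.01 = 0.01847 m^2
Stretch = 93.5690*1000 * 1583.3520 / (18379.9110e6 * 0.01847) * 1000
Stretch = 436.4 mm


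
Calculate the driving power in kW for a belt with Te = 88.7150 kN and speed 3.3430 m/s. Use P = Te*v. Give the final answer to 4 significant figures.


P = Te * v = 88.7150 * 3.3430
P = 296.6 kW


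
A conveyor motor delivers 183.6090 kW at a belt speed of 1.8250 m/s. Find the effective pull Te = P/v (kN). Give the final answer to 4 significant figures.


Te = P / v = 183.6090 / 1.8250
Te = 100.6 kN


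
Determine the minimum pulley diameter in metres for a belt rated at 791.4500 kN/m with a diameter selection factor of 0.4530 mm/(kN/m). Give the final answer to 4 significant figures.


D = 791.4500 * 0.4530 / 1000
D = 0.3585 m


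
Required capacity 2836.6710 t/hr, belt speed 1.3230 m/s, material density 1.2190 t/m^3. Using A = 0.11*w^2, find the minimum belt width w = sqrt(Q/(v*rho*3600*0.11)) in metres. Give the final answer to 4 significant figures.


A_req = 2836.6710 / (1.3230 * 1.2190 * 3600) = 0.488588 m^2
w = sqrt(0.488588 / 0.11)
w = 2.108 m


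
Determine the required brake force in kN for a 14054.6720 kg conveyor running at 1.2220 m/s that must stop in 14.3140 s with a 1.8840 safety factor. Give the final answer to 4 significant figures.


F = 14054.6720 * 1.2220 / 14.3140 * 1.8840 / 1000
F = 2.261 kN


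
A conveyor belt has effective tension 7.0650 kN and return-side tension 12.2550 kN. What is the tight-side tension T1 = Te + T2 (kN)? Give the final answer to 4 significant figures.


T1 = Te + T2 = 7.0650 + 12.2550
T1 = 19.32 kN


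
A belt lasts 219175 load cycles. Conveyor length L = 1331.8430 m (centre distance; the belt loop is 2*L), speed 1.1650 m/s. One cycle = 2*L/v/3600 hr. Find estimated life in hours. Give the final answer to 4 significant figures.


cycle_time = 2 * 1331.8430 / 1.1650 / 3600 = 0.635118 hr
life = 219175 * 0.635118 = 139200 hours


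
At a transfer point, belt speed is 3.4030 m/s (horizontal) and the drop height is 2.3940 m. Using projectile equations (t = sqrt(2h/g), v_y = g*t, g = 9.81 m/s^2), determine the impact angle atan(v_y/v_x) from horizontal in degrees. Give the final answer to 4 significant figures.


t = sqrt(2*2.3940/9.81) = 0.698622 s
v_y = 9.81 * 0.698622 = 6.85348 m/s
angle = atan(6.85348 / 3.4030) = 63.59 deg


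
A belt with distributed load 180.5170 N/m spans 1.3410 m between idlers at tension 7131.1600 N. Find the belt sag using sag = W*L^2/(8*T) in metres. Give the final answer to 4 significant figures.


sag = 180.5170 * 1.3410^2 / (8 * 7131.1600)
sag = 0.005690 m


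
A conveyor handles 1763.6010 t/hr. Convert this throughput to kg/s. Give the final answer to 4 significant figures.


m_dot = 1763.6010 * 1000 / 3600
m_dot = 489.9 kg/s


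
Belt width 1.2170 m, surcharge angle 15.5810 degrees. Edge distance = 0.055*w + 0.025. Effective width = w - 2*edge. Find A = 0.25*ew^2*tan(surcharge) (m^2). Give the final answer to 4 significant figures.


edge = 0.055*1.2170 + 0.025 = 0.091935 m
ew = 1.2170 - 2*0.091935 = 1.03313 m
A = 0.25 * 1.03313^2 * tan(15.5810 deg)
A = 0.07441 m^2


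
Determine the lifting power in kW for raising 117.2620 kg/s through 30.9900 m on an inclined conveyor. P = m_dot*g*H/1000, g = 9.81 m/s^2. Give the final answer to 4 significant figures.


P = 117.2620 * 9.81 * 30.9900 / 1000
P = 35.65 kW


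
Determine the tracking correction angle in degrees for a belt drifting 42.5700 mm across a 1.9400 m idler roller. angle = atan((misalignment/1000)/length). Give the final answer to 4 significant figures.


misalign_m = 42.5700 / 1000 = 0.042570 m
angle = atan(0.042570 / 1.9400)
angle = 1.257 deg


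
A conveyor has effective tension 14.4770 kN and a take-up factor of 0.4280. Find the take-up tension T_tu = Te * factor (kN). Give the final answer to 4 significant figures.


T_tu = 14.4770 * 0.4280
T_tu = 6.196 kN


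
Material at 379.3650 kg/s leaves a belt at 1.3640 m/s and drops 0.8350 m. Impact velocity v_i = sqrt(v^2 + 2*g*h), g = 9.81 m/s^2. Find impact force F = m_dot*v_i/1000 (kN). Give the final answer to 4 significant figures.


v_i = sqrt(1.3640^2 + 2*9.81*0.8350) = 4.27121 m/s
F = 379.3650 * 4.27121 / 1000
F = 1.620 kN


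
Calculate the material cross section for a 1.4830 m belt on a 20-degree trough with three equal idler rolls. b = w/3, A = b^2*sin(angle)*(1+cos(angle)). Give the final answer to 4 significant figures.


b = 1.4830/3 = 0.494333 m
A = 0.494333^2 * sin(20 deg) * (1 + cos(20 deg))
A = 0.1621 m^2


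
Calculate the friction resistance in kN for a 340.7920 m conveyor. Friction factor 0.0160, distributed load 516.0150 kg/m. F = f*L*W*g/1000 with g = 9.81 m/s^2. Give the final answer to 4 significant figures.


F = 0.0160 * 340.7920 * 516.0150 * 9.81 / 1000
F = 27.60 kN


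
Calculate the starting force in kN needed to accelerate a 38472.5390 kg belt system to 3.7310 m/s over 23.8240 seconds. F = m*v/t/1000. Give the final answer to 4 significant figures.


F = 38472.5390 * 3.7310 / 23.8240 / 1000
F = 6.025 kN


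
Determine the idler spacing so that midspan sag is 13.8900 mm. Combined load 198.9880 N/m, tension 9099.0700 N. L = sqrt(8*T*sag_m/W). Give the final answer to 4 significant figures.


sag = 13.8900/1000 = 0.013890 m
L = sqrt(8 * 9099.0700 * 0.013890 / 198.9880)
L = 2.254 m


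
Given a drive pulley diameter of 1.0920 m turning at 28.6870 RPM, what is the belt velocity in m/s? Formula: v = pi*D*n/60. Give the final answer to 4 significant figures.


v = pi * 1.0920 * 28.6870 / 60
v = 1.640 m/s


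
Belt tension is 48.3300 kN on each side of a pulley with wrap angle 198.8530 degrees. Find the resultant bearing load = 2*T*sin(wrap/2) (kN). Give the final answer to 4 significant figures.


F = 2 * 48.3300 * sin(198.8530/2 deg)
F = 95.35 kN


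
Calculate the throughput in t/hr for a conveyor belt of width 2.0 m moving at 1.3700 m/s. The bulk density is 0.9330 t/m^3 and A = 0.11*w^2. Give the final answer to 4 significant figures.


A = 0.11 * 2.0^2 = 0.44 m^2
C = 0.44 * 1.3700 * 0.9330 * 3600
C = 2025 t/hr


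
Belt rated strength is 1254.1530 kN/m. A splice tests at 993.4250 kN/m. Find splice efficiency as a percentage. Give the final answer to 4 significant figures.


Eff = 993.4250 / 1254.1530 * 100
Eff = 79.21 %


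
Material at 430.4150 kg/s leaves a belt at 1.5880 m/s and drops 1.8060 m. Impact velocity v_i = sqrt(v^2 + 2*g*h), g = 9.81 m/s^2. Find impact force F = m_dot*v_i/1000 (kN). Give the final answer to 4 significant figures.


v_i = sqrt(1.5880^2 + 2*9.81*1.8060) = 6.1608 m/s
F = 430.4150 * 6.1608 / 1000
F = 2.652 kN


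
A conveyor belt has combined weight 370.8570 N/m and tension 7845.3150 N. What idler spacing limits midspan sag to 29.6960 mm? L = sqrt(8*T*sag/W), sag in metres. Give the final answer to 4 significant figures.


sag = 29.6960/1000 = 0.029696 m
L = sqrt(8 * 7845.3150 * 0.029696 / 370.8570)
L = 2.242 m


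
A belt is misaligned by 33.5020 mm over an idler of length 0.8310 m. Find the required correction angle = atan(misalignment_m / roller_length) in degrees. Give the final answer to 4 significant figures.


misalign_m = 33.5020 / 1000 = 0.033502 m
angle = atan(0.033502 / 0.8310)
angle = 2.309 deg


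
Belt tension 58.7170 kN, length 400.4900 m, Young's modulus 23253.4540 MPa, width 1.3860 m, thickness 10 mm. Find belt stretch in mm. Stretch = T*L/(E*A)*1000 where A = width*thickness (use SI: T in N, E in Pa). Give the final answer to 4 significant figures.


A = 1.3860 * 0.01 = 0.01386 m^2
Stretch = 58.7170*1000 * 400.4900 / (23253.4540e6 * 0.01386) * 1000
Stretch = 72.96 mm


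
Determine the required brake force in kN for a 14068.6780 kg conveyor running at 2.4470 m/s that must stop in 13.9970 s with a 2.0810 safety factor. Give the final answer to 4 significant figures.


F = 14068.6780 * 2.4470 / 13.9970 * 2.0810 / 1000
F = 5.118 kN


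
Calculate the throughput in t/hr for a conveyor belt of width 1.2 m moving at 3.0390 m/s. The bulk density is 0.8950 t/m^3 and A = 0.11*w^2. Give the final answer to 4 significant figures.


A = 0.11 * 1.2^2 = 0.1584 m^2
C = 0.1584 * 3.0390 * 0.8950 * 3600
C = 1551 t/hr


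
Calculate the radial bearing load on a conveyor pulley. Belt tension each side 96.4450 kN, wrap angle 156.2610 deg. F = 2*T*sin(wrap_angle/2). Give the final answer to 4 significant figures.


F = 2 * 96.4450 * sin(156.2610/2 deg)
F = 188.8 kN


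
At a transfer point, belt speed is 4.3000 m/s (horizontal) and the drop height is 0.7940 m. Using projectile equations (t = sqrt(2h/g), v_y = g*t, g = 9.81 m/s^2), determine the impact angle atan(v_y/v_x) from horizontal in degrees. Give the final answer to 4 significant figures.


t = sqrt(2*0.7940/9.81) = 0.402338 s
v_y = 9.81 * 0.402338 = 3.94694 m/s
angle = atan(3.94694 / 4.3000) = 42.55 deg


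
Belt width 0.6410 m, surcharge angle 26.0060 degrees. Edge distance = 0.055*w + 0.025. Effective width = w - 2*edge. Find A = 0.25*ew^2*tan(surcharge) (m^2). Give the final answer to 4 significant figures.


edge = 0.055*0.6410 + 0.025 = 0.060255 m
ew = 0.6410 - 2*0.060255 = 0.52049 m
A = 0.25 * 0.52049^2 * tan(26.0060 deg)
A = 0.03304 m^2


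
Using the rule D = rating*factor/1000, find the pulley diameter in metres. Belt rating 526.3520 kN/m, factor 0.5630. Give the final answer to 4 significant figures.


D = 526.3520 * 0.5630 / 1000
D = 0.2963 m


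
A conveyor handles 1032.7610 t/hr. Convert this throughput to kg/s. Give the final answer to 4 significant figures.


m_dot = 1032.7610 * 1000 / 3600
m_dot = 286.9 kg/s


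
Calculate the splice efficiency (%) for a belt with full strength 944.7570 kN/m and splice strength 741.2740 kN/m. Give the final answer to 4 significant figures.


Eff = 741.2740 / 944.7570 * 100
Eff = 78.46 %


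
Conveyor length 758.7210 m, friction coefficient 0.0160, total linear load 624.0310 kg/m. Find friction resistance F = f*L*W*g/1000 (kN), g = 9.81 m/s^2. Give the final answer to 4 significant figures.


F = 0.0160 * 758.7210 * 624.0310 * 9.81 / 1000
F = 74.32 kN


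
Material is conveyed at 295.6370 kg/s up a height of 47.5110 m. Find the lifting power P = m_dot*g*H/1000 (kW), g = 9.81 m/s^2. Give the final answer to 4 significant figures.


P = 295.6370 * 9.81 * 47.5110 / 1000
P = 137.8 kW


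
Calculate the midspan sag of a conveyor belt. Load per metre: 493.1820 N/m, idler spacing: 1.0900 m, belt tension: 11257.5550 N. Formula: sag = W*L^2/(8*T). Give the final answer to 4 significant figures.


sag = 493.1820 * 1.0900^2 / (8 * 11257.5550)
sag = 0.006506 m


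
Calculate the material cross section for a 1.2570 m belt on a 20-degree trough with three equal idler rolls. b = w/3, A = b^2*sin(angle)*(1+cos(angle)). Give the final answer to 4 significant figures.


b = 1.2570/3 = 0.419 m
A = 0.419^2 * sin(20 deg) * (1 + cos(20 deg))
A = 0.1165 m^2


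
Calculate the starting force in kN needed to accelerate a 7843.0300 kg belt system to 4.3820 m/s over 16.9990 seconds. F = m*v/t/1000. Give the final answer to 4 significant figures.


F = 7843.0300 * 4.3820 / 16.9990 / 1000
F = 2.022 kN


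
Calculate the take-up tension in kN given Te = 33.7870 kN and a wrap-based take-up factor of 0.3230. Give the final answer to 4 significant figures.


T_tu = 33.7870 * 0.3230
T_tu = 10.91 kN


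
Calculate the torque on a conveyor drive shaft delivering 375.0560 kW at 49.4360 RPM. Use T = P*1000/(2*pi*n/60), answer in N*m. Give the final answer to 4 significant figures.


omega = 2*pi*49.4360/60 = 5.17693 rad/s
T = 375.0560*1000 / 5.17693
T = 72450 N*m


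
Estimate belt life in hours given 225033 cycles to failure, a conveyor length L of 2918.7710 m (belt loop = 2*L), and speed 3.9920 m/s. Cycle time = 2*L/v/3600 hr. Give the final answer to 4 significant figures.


cycle_time = 2 * 2918.7710 / 3.9920 / 3600 = 0.406197 hr
life = 225033 * 0.406197 = 91410 hours


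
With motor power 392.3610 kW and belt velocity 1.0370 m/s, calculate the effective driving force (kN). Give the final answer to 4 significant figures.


Te = P / v = 392.3610 / 1.0370
Te = 378.4 kN


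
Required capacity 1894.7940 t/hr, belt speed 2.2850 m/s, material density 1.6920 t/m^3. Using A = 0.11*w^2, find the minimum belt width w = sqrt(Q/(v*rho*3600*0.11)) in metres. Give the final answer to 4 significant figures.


A_req = 1894.7940 / (2.2850 * 1.6920 * 3600) = 0.136136 m^2
w = sqrt(0.136136 / 0.11)
w = 1.112 m


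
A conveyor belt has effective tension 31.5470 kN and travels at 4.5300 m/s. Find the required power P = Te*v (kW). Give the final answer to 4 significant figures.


P = Te * v = 31.5470 * 4.5300
P = 142.9 kW


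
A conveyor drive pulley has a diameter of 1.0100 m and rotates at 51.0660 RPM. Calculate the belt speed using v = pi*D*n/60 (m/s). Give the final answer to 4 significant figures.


v = pi * 1.0100 * 51.0660 / 60
v = 2.701 m/s


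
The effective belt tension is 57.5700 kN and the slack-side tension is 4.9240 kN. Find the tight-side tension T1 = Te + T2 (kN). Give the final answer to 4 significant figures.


T1 = Te + T2 = 57.5700 + 4.9240
T1 = 62.49 kN


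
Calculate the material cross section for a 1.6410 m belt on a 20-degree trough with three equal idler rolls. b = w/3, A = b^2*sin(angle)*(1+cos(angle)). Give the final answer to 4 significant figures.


b = 1.6410/3 = 0.547 m
A = 0.547^2 * sin(20 deg) * (1 + cos(20 deg))
A = 0.1985 m^2


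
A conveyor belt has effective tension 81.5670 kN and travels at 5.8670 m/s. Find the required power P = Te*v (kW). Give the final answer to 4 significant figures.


P = Te * v = 81.5670 * 5.8670
P = 478.6 kW


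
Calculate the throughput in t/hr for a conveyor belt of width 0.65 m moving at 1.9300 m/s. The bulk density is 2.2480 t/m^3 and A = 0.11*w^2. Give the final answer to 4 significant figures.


A = 0.11 * 0.65^2 = 0.046475 m^2
C = 0.046475 * 1.9300 * 2.2480 * 3600
C = 725.9 t/hr


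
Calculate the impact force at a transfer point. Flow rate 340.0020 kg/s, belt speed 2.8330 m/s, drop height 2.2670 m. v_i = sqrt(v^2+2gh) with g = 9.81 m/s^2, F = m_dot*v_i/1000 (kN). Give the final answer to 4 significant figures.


v_i = sqrt(2.8330^2 + 2*9.81*2.2670) = 7.24599 m/s
F = 340.0020 * 7.24599 / 1000
F = 2.464 kN


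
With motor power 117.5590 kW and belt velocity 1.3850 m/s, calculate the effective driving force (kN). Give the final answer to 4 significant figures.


Te = P / v = 117.5590 / 1.3850
Te = 84.88 kN


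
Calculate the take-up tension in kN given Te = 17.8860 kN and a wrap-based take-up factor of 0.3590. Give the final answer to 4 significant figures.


T_tu = 17.8860 * 0.3590
T_tu = 6.421 kN


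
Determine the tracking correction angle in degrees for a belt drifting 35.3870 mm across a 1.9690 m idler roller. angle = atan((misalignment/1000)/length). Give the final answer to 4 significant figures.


misalign_m = 35.3870 / 1000 = 0.035387 m
angle = atan(0.035387 / 1.9690)
angle = 1.030 deg


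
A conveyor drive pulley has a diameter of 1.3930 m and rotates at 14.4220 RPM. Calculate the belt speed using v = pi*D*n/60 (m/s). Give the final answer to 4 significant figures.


v = pi * 1.3930 * 14.4220 / 60
v = 1.052 m/s


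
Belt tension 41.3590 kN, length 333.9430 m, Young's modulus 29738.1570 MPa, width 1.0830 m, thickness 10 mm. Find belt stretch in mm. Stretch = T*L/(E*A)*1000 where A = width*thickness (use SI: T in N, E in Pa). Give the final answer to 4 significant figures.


A = 1.0830 * 0.01 = 0.01083 m^2
Stretch = 41.3590*1000 * 333.9430 / (29738.1570e6 * 0.01083) * 1000
Stretch = 42.88 mm


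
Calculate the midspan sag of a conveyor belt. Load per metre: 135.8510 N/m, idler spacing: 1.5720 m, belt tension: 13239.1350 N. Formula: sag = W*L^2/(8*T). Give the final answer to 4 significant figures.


sag = 135.8510 * 1.5720^2 / (8 * 13239.1350)
sag = 0.003170 m


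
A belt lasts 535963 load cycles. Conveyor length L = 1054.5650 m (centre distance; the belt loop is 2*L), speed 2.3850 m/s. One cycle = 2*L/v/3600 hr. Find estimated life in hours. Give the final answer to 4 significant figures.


cycle_time = 2 * 1054.5650 / 2.3850 / 3600 = 0.245648 hr
life = 535963 * 0.245648 = 131700 hours


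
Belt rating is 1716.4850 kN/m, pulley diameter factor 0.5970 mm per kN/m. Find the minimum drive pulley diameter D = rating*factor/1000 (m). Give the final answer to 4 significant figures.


D = 1716.4850 * 0.5970 / 1000
D = 1.025 m


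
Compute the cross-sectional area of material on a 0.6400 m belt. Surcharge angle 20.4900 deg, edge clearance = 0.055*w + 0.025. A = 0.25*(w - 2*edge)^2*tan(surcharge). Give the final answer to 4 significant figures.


edge = 0.055*0.6400 + 0.025 = 0.0602 m
ew = 0.6400 - 2*0.0602 = 0.5196 m
A = 0.25 * 0.5196^2 * tan(20.4900 deg)
A = 0.02522 m^2


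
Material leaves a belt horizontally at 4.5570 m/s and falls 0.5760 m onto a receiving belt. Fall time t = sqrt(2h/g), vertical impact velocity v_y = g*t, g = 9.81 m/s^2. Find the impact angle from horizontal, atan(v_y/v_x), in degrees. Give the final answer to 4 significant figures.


t = sqrt(2*0.5760/9.81) = 0.342682 s
v_y = 9.81 * 0.342682 = 3.36171 m/s
angle = atan(3.36171 / 4.5570) = 36.42 deg


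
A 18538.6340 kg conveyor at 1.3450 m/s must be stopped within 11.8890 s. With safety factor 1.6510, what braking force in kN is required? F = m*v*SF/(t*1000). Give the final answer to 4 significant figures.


F = 18538.6340 * 1.3450 / 11.8890 * 1.6510 / 1000
F = 3.463 kN
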